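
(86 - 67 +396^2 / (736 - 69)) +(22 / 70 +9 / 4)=23967913 / 93380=256.67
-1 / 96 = -0.01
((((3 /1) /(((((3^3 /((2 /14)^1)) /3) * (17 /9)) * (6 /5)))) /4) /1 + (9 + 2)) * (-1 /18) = -10477 /17136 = -0.61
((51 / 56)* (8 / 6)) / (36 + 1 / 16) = 136 / 4039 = 0.03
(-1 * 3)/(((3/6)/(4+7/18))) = -79/3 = -26.33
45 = 45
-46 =-46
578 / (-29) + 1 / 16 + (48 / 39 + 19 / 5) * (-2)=-902691 / 30160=-29.93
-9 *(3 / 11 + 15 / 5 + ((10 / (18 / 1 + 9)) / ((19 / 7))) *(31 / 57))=-1076546 / 35739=-30.12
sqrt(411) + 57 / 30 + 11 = 129 / 10 + sqrt(411) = 33.17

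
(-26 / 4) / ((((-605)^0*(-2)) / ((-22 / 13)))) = -11 / 2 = -5.50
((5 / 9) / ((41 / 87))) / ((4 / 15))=725 / 164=4.42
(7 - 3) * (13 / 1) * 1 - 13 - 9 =30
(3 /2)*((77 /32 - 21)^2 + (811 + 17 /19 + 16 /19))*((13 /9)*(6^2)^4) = 640808668773 /152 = 4215846505.09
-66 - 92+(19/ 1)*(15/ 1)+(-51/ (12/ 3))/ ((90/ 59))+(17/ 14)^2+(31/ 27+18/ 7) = 6553387/ 52920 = 123.84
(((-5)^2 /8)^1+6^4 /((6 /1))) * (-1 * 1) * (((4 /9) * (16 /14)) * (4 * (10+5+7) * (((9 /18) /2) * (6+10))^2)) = -9872896 /63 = -156712.63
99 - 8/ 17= 1675/ 17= 98.53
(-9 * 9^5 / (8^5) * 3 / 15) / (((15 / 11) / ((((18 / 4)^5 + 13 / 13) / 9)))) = -12791804553 / 26214400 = -487.97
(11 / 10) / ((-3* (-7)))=0.05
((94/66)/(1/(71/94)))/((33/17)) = 1207/2178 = 0.55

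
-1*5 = -5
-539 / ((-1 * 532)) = 77 / 76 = 1.01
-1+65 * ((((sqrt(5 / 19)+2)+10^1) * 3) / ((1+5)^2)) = 65 * sqrt(95) / 228+64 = 66.78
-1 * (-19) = 19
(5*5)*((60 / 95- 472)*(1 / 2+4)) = -1007550 / 19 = -53028.95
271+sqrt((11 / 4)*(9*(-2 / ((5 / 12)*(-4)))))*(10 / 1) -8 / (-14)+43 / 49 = 3*sqrt(330)+13350 / 49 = 326.95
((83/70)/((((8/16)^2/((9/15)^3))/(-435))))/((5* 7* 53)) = -389934/1623125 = -0.24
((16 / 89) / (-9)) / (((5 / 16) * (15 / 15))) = -256 / 4005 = -0.06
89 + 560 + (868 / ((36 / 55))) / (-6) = 23111 / 54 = 427.98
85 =85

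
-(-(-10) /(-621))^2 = -100 /385641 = -0.00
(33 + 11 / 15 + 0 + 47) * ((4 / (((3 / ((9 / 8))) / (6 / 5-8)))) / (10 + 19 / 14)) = -288218 / 3975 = -72.51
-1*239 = -239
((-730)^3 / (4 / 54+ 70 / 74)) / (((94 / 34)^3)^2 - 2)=-857858.46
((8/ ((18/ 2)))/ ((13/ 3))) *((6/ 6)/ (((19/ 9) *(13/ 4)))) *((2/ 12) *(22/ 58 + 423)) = 196448/ 93119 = 2.11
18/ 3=6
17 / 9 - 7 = -46 / 9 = -5.11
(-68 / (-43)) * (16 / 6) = 544 / 129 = 4.22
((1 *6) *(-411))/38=-1233/19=-64.89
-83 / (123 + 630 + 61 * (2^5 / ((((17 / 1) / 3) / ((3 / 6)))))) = -1411 / 15729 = -0.09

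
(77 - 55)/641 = 0.03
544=544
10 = 10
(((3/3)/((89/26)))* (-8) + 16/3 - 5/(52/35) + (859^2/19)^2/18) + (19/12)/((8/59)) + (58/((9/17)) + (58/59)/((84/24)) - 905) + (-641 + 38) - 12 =4162639472068342787/49680173088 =83788747.37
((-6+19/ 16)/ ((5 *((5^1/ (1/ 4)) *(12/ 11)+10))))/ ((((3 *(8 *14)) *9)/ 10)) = -121/ 1209600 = -0.00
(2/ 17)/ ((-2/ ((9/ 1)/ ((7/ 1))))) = -9/ 119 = -0.08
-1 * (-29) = 29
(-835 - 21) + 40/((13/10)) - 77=-11729/13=-902.23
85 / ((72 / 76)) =1615 / 18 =89.72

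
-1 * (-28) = 28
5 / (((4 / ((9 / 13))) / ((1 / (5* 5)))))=9 / 260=0.03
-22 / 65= -0.34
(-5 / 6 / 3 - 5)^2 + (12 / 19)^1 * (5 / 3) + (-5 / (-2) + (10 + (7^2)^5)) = 1738917887749 / 6156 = 282475290.41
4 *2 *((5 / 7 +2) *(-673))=-102296 / 7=-14613.71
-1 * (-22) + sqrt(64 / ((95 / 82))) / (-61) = 22 - 8 * sqrt(7790) / 5795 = 21.88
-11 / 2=-5.50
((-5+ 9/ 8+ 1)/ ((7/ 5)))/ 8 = -115/ 448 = -0.26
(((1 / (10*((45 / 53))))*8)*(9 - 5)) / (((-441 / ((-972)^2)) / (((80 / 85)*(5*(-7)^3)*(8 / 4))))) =2215600128 / 85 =26065883.86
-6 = -6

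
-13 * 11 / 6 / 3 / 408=-143 / 7344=-0.02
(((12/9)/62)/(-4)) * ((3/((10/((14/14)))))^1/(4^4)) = -1/158720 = -0.00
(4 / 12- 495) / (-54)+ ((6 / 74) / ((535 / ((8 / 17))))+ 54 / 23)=7214926312 / 626927445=11.51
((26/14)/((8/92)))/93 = 299/1302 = 0.23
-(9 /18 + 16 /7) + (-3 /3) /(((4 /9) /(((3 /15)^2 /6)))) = -3921 /1400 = -2.80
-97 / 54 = -1.80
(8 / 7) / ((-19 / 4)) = -32 / 133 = -0.24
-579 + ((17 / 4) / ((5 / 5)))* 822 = 5829 / 2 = 2914.50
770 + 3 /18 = 4621 /6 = 770.17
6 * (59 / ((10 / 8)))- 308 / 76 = 26519 / 95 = 279.15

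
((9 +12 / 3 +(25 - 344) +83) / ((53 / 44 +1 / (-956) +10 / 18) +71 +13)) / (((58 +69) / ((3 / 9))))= -1758801 / 257701415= -0.01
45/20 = 9/4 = 2.25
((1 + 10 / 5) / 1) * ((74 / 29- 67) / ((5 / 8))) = -44856 / 145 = -309.35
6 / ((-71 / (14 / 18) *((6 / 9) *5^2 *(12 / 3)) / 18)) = -63 / 3550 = -0.02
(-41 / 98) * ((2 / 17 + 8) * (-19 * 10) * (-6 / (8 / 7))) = -806265 / 238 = -3387.67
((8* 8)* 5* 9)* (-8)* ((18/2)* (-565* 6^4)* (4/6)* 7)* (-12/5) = -1700577607680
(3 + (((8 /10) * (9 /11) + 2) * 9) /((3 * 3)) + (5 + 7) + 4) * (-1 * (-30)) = 7146 /11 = 649.64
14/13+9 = 131/13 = 10.08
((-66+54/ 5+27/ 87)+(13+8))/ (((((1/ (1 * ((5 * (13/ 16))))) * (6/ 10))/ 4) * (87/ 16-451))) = 2.06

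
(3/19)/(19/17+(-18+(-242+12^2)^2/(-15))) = -765/3183887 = -0.00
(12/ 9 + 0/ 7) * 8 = 10.67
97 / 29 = 3.34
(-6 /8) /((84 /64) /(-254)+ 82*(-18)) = 1016 /1999495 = 0.00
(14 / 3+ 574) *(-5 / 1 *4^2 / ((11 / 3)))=-12625.45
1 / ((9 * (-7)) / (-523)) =523 / 63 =8.30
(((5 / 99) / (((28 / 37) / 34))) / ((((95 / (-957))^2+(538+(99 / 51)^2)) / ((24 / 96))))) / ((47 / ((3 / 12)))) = 8408280155 / 1509694165098112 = 0.00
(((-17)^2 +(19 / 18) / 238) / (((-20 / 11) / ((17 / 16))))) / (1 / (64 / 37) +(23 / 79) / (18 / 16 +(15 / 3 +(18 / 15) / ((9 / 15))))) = -13986759215 / 50846292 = -275.08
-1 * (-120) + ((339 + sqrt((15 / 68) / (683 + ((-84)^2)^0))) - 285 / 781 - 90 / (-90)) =sqrt(4845) / 3876 + 358975 / 781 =459.65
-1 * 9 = -9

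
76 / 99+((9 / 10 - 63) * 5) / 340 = -9799 / 67320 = -0.15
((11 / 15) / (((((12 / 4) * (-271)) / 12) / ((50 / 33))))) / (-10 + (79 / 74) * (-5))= 592 / 553653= 0.00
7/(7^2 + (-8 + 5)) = 7/46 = 0.15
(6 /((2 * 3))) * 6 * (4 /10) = 12 /5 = 2.40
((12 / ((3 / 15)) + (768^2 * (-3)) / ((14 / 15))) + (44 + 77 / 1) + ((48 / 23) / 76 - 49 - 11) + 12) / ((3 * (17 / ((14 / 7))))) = -11598075098 / 156009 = -74342.35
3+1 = 4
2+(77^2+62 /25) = 148337 /25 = 5933.48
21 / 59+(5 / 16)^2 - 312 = -4705597 / 15104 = -311.55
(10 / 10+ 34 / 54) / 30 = 0.05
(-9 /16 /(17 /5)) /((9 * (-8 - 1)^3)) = 5 /198288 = 0.00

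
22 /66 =1 /3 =0.33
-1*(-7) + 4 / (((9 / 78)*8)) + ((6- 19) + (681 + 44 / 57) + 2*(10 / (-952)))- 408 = 1230365 / 4522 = 272.08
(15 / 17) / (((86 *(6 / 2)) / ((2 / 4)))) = 5 / 2924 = 0.00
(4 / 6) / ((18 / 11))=11 / 27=0.41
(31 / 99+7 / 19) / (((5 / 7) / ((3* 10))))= 17948 / 627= 28.63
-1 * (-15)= 15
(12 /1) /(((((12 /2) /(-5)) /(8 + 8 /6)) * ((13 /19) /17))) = -90440 /39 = -2318.97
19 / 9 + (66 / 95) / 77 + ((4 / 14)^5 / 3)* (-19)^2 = 33758609 / 14369985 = 2.35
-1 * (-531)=531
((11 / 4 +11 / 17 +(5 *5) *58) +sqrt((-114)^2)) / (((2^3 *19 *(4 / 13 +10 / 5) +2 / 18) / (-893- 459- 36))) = -4327163217 / 697901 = -6200.25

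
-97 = -97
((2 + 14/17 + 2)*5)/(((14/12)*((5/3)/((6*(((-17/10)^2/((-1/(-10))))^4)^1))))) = 454244911011/8750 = 51913704.12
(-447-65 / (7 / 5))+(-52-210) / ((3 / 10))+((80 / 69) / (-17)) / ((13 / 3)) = -145893946 / 106743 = -1366.78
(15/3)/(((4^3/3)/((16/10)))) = 0.38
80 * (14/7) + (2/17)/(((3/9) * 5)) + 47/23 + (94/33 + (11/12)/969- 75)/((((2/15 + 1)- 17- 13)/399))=43183463391/37246660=1159.39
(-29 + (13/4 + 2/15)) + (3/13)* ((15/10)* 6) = -18361/780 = -23.54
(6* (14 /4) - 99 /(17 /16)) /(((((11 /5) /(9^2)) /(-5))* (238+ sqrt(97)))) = 3865050 /69113 - 276075* sqrt(97) /1174921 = 53.61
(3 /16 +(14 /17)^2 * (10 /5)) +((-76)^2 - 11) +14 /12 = 80009681 /13872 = 5767.71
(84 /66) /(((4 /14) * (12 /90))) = 735 /22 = 33.41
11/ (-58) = -11/ 58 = -0.19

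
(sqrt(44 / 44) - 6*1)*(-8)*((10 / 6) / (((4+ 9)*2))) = 100 / 39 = 2.56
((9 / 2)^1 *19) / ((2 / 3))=513 / 4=128.25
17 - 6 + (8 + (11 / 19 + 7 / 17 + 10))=9687 / 323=29.99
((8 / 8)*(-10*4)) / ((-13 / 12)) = 480 / 13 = 36.92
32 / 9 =3.56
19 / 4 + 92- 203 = -425 / 4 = -106.25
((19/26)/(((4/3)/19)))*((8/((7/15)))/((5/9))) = 29241/91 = 321.33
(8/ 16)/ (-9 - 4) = -0.04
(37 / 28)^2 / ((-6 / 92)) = -31487 / 1176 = -26.77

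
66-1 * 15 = 51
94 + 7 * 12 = 178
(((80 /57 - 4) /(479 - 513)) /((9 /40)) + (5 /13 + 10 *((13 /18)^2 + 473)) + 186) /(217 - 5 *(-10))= 3348090673 /181623546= 18.43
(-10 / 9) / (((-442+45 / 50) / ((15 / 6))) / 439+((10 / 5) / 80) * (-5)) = 878000 / 416367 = 2.11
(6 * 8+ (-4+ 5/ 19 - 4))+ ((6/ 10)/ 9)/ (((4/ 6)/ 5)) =1549/ 38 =40.76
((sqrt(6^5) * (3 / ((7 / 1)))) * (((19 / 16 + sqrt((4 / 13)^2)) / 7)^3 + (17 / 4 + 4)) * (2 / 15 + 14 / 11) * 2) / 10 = 6654130131843 * sqrt(6) / 185679894400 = 87.78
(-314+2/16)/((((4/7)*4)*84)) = -837/512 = -1.63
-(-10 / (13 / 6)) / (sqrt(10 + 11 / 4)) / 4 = 10 * sqrt(51) / 221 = 0.32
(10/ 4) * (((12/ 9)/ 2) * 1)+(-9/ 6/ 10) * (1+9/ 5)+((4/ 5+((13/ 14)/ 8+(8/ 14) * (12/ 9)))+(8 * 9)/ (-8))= -6.08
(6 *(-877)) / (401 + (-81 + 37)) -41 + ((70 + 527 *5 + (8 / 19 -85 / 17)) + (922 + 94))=8276801 / 2261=3660.68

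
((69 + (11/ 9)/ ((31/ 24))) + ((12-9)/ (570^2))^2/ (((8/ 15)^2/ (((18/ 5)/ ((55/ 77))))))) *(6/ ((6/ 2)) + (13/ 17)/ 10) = 95760496342868227/ 659320003200000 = 145.24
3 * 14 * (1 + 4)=210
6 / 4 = 3 / 2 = 1.50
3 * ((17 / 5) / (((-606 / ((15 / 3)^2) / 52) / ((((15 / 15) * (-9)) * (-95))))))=-1889550 / 101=-18708.42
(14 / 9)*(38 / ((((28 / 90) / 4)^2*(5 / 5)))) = 68400 / 7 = 9771.43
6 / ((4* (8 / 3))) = 9 / 16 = 0.56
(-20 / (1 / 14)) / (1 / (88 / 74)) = -12320 / 37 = -332.97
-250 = -250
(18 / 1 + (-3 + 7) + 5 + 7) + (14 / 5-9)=139 / 5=27.80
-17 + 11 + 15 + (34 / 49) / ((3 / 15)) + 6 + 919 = 45936 / 49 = 937.47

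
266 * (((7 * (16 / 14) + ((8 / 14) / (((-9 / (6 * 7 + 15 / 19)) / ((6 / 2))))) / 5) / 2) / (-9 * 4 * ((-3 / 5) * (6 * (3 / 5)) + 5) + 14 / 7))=-10590 / 1253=-8.45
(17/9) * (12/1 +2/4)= 425/18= 23.61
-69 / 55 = -1.25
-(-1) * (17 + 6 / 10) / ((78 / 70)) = 616 / 39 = 15.79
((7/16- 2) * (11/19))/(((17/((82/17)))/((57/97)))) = -33825/224264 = -0.15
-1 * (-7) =7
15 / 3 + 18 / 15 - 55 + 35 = -69 / 5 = -13.80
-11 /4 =-2.75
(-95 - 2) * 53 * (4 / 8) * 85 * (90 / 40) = -3932865 / 8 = -491608.12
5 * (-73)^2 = 26645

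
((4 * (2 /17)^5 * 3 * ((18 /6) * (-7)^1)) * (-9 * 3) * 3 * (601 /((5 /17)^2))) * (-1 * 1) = -392563584 /122825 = -3196.12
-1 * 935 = -935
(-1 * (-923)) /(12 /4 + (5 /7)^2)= 45227 /172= 262.95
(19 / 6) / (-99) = -19 / 594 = -0.03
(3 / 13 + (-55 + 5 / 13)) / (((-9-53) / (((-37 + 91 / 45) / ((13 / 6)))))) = -1112818 / 78585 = -14.16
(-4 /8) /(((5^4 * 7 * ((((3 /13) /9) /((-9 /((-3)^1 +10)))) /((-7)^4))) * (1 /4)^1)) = 34398 /625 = 55.04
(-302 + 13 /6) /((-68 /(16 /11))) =3598 /561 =6.41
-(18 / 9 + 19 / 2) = -23 / 2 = -11.50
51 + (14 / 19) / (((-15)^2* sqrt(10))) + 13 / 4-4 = 50.25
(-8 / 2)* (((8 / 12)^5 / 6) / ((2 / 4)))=-128 / 729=-0.18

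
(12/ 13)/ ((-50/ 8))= -48/ 325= -0.15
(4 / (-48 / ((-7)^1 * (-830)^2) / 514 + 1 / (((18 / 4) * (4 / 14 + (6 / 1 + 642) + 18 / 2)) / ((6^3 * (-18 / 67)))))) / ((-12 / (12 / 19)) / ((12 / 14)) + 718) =-15281795208148 / 52155958531811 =-0.29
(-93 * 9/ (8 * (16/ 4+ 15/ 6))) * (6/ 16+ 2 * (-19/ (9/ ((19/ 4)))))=10137/ 32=316.78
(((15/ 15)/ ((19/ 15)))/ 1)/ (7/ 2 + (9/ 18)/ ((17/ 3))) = 255/ 1159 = 0.22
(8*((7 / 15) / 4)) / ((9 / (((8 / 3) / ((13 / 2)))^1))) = 224 / 5265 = 0.04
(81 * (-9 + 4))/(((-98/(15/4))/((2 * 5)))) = 30375/196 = 154.97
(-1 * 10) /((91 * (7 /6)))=-60 /637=-0.09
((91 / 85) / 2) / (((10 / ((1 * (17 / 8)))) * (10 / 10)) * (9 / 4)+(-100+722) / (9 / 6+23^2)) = 13793 / 303040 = 0.05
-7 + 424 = 417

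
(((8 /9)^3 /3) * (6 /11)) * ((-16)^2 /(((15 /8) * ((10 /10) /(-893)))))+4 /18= -1872730006 /120285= -15569.11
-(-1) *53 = 53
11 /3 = 3.67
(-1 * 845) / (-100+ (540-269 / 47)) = -39715 / 20411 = -1.95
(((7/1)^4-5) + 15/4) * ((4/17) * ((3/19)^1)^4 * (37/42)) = 9589401/31016398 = 0.31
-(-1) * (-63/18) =-7/2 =-3.50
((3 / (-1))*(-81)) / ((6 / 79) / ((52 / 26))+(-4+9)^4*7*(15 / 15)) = 19197 / 345628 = 0.06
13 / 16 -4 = -51 / 16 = -3.19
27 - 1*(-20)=47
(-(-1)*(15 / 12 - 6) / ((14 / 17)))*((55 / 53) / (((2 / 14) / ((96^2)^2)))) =-188608020480 / 53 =-3558641895.85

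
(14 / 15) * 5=4.67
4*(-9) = -36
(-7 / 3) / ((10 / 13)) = -91 / 30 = -3.03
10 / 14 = 5 / 7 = 0.71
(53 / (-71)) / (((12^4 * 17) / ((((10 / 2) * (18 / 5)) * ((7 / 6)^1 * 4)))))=-371 / 2085696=-0.00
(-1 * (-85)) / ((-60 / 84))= -119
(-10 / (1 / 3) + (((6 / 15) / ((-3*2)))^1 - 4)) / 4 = -8.52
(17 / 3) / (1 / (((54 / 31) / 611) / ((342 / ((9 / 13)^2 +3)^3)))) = 3456057024 / 1737067196111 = 0.00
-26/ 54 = -13/ 27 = -0.48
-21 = -21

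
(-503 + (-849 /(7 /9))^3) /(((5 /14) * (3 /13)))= -2319819050900 /147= -15781081978.91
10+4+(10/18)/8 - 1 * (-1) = 1085/72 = 15.07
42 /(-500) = -21 /250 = -0.08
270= 270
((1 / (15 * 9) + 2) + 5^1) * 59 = 55814 / 135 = 413.44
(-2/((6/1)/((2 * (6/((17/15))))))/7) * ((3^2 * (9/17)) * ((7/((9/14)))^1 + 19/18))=-58050/2023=-28.70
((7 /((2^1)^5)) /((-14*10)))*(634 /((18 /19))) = -6023 /5760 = -1.05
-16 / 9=-1.78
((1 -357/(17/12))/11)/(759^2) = -251/6336891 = -0.00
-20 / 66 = -10 / 33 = -0.30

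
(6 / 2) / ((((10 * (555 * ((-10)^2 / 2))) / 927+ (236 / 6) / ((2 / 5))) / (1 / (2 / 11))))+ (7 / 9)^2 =12868687 / 19907370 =0.65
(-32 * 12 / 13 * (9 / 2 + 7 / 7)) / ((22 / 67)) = -494.77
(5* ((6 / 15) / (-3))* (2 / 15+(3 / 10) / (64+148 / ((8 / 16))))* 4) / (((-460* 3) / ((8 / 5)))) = 7 / 16875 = 0.00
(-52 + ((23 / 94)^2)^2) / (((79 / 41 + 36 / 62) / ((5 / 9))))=-8599617247535 / 746474080656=-11.52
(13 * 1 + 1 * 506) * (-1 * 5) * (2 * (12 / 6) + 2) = -15570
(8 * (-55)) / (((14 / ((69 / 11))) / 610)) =-120257.14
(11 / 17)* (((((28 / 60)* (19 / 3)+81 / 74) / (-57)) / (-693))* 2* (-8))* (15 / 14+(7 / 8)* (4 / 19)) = -18018632 / 13518552915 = -0.00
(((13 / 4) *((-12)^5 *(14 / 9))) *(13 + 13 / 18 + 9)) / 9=-9528064 / 3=-3176021.33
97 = 97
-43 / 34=-1.26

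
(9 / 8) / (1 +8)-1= -0.88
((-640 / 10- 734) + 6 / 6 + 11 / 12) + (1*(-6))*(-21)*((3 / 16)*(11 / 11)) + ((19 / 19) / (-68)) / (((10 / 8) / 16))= -1576199 / 2040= -772.65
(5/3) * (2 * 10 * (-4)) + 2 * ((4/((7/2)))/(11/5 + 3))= -36280/273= -132.89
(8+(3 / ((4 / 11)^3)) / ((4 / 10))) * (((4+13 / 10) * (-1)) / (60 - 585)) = 1112417 / 672000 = 1.66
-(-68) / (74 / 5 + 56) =170 / 177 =0.96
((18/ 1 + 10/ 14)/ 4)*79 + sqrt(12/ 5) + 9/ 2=2*sqrt(15)/ 5 + 10475/ 28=375.66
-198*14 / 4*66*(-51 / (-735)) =-111078 / 35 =-3173.66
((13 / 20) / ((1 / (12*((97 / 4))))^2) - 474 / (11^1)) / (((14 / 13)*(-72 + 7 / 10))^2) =10224418035 / 1096043564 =9.33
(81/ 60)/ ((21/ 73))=657/ 140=4.69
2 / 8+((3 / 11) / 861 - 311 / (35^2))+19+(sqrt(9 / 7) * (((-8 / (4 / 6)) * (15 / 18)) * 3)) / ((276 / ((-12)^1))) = 90 * sqrt(7) / 161+41980231 / 2209900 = 20.48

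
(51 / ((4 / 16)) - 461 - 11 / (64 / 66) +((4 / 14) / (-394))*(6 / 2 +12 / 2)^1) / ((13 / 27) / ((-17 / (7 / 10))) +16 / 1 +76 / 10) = -11.38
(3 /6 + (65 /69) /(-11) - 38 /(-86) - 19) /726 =-0.02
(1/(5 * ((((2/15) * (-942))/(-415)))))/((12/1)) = 415/7536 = 0.06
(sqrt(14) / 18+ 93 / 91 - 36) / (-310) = 3183 / 28210 - sqrt(14) / 5580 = 0.11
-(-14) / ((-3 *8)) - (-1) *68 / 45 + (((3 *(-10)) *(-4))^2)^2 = 207360000.93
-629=-629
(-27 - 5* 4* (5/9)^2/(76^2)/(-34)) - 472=-499.00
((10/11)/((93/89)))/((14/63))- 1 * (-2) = 2017/341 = 5.91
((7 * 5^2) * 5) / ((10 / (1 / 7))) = 25 / 2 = 12.50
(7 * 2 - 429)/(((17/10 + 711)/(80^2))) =-26560000/7127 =-3726.67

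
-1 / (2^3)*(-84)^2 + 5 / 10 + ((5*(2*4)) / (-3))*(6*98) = -8721.50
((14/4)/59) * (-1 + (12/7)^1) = 5/118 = 0.04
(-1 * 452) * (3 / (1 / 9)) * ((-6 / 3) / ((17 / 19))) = 463752 / 17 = 27279.53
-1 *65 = -65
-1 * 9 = -9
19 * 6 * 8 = 912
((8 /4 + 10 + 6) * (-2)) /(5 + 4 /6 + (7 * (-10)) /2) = 27 /22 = 1.23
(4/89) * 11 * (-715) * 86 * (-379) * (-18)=-18457330320/89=-207385733.93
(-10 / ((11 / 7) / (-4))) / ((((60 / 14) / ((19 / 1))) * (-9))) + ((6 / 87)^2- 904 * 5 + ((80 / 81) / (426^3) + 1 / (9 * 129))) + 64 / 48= -4531.20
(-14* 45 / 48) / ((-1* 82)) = 105 / 656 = 0.16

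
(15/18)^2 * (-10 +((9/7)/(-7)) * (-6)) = -2725/441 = -6.18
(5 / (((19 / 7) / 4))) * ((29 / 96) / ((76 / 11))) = 0.32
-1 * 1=-1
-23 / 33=-0.70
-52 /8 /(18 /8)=-26 /9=-2.89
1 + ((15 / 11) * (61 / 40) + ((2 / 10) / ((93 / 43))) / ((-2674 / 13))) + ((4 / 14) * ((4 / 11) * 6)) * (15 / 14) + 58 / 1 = 2149751423 / 34815480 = 61.75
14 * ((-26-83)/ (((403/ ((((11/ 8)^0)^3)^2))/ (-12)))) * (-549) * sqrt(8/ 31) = -20106576 * sqrt(62)/ 12493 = -12672.64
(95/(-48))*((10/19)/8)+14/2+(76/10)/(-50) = 161227/24000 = 6.72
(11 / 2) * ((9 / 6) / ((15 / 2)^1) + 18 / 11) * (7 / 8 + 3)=3131 / 80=39.14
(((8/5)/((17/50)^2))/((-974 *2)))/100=-10/140743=-0.00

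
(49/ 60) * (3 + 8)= 539/ 60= 8.98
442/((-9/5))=-2210/9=-245.56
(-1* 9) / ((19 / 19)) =-9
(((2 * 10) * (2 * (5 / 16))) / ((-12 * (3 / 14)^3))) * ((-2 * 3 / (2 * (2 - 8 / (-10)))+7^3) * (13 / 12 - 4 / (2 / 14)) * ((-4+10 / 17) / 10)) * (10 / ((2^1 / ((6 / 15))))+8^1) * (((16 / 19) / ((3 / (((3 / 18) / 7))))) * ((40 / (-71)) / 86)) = 971761000 / 6676911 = 145.54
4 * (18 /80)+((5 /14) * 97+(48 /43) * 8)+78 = 184322 /1505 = 122.47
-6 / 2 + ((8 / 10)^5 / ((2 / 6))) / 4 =-8607 / 3125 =-2.75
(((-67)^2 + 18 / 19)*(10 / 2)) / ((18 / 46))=9810535 / 171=57371.55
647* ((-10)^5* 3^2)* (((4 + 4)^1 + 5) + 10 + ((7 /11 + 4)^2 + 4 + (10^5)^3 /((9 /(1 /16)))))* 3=-1467881250010250809200000 /121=-12131250000084717431404.96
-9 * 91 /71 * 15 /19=-12285 /1349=-9.11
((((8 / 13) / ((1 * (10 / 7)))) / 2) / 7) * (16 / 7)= 32 / 455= 0.07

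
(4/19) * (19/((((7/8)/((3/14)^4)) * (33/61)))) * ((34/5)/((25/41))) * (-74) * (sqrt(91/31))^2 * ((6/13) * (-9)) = 18348976656/102342625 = 179.29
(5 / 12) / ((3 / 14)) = 35 / 18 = 1.94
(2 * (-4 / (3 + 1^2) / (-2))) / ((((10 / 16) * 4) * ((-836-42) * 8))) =-1 / 17560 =-0.00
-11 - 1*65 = -76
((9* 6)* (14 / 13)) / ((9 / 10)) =840 / 13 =64.62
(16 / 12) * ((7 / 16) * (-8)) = -14 / 3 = -4.67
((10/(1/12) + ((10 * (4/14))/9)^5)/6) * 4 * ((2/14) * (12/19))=952764681280/131994060219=7.22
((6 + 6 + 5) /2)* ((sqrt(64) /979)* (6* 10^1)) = 4080 /979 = 4.17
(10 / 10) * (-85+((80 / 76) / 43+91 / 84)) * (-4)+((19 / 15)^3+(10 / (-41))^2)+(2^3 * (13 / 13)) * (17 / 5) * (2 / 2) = 1691182337818 / 4635147375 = 364.86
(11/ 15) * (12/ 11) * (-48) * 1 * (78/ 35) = -14976/ 175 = -85.58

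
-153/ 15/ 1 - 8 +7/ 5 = -84/ 5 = -16.80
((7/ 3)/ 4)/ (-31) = -7/ 372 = -0.02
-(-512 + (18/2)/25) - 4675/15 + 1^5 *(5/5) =15073/75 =200.97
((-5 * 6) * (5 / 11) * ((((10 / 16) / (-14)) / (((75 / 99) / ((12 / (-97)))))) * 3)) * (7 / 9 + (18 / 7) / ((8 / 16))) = -16785 / 9506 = -1.77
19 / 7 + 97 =698 / 7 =99.71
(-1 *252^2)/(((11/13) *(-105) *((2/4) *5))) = 78624/275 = 285.91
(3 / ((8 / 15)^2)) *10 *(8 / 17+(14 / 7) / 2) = 155.10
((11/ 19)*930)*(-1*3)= -30690/ 19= -1615.26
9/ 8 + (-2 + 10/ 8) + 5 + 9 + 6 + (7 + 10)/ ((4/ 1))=197/ 8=24.62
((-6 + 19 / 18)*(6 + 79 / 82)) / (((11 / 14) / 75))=-8893325 / 2706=-3286.52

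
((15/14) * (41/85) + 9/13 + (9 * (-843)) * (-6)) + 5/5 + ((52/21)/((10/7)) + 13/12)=4225818533/92820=45527.03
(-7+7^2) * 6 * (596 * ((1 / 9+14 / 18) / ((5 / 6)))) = 801024 / 5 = 160204.80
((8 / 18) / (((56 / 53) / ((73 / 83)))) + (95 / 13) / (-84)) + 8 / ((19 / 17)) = 38441329 / 5166252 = 7.44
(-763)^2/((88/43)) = 25033267/88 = 284468.94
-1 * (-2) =2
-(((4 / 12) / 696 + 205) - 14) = -398809 / 2088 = -191.00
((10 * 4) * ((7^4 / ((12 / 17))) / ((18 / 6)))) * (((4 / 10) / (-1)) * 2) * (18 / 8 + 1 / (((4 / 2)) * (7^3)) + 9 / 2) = -2204594 / 9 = -244954.89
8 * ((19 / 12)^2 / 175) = 361 / 3150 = 0.11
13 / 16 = 0.81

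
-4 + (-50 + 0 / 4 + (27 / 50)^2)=-53.71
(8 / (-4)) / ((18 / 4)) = -4 / 9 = -0.44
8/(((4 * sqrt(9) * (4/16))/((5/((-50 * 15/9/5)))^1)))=-4/5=-0.80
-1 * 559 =-559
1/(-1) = -1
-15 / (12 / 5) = -25 / 4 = -6.25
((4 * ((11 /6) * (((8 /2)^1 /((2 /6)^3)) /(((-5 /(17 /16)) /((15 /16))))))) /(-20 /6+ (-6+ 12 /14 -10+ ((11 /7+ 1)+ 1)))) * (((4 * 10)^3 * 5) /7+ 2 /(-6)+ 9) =2423979459 /5008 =484021.46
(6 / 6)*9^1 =9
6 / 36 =1 / 6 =0.17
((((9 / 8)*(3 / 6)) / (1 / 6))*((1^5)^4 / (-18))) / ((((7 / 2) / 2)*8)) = -3 / 224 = -0.01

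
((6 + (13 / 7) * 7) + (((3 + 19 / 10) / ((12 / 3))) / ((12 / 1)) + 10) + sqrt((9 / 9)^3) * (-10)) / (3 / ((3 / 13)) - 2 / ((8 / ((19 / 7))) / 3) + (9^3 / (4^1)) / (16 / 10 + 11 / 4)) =1861307 / 5150760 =0.36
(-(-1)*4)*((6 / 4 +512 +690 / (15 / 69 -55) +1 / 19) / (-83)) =-799528 / 33117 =-24.14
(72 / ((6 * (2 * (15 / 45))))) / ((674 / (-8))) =-72 / 337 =-0.21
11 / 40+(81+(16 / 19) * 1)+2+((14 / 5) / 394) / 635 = 7997199319 / 95072200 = 84.12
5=5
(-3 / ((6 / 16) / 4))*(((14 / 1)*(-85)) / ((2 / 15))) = 285600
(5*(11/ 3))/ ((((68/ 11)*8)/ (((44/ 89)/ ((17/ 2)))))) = 6655/ 308652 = 0.02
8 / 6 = 4 / 3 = 1.33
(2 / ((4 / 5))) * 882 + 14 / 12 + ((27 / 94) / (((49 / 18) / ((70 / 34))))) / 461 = 34129930691 / 15470238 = 2206.17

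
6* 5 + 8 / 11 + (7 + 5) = 470 / 11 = 42.73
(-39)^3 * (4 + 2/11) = -2728674/11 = -248061.27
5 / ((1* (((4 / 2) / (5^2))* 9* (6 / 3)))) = 125 / 36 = 3.47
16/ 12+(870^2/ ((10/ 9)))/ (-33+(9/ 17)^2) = -98428541/ 4728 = -20818.22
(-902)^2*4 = 3254416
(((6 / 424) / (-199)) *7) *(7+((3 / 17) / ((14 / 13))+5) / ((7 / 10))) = -8982 / 1255093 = -0.01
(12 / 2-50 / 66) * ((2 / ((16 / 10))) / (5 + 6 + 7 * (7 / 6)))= 173 / 506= 0.34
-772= -772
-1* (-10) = 10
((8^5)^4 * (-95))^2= 11996282661958865752956858719030109798400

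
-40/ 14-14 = -118/ 7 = -16.86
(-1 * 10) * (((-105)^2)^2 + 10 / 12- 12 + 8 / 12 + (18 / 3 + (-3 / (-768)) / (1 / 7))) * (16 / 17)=-155584794275 / 136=-1144005840.26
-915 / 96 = -305 / 32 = -9.53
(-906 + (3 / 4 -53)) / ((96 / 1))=-3833 / 384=-9.98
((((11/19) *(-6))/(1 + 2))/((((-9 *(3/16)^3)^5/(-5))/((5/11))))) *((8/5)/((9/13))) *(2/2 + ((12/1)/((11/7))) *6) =-617504757867427240345600/1593749874362283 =-387453996.26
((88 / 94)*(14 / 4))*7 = 1078 / 47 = 22.94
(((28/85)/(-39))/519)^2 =784/2960068635225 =0.00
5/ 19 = 0.26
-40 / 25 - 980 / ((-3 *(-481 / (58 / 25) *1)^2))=-138157256 / 86760375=-1.59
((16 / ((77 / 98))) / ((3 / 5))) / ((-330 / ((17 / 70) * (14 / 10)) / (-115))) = 21896 / 5445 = 4.02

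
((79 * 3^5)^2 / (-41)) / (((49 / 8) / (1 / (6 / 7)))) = -491366412 / 287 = -1712078.09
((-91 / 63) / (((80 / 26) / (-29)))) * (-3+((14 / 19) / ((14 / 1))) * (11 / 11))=-34307 / 855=-40.13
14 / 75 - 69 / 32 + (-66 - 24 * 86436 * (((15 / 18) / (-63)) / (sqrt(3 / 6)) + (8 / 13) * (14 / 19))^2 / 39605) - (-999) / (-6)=-2560058691830047 / 10438249442400 + 1229312 * sqrt(2) / 1956487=-244.37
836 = 836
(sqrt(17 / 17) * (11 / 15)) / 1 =11 / 15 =0.73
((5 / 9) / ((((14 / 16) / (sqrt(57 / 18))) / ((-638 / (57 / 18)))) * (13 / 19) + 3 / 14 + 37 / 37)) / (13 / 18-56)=-353405369856 / 42698860902785-45517472 * sqrt(114) / 42698860902785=-0.01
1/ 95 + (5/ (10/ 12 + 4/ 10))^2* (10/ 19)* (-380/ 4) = -106873631/ 130055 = -821.76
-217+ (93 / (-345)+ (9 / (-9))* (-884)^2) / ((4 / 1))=-89967291 / 460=-195581.07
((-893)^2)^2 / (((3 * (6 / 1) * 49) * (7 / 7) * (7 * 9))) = 635924907601 / 55566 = 11444496.77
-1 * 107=-107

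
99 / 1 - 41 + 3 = 61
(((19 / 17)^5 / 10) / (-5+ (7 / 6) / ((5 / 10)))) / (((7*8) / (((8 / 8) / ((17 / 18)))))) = -66854673 / 54068154560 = -0.00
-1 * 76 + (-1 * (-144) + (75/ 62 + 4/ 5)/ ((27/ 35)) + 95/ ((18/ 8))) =188873/ 1674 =112.83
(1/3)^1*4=4/3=1.33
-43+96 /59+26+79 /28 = -20735 /1652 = -12.55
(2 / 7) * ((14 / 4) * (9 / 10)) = 9 / 10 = 0.90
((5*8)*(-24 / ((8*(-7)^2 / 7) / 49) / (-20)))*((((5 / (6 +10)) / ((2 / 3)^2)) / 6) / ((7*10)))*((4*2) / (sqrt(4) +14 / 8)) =3 / 20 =0.15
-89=-89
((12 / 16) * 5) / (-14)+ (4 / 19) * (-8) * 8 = -13.74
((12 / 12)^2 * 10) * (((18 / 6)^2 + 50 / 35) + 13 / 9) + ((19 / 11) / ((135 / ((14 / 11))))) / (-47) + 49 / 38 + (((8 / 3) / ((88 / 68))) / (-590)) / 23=33260515052771 / 277126770690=120.02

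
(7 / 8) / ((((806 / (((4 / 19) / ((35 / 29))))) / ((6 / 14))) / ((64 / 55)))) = 1392 / 14739725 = 0.00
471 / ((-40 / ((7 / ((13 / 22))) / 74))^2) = 2792559 / 370177600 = 0.01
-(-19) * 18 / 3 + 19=133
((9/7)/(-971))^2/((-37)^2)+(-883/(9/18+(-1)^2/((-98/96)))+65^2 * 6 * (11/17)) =921949166380961107/50534126979679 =18244.09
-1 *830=-830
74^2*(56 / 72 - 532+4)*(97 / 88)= -3182337.30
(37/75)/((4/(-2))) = -37/150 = -0.25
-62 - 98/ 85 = -5368/ 85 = -63.15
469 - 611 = -142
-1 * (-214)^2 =-45796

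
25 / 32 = 0.78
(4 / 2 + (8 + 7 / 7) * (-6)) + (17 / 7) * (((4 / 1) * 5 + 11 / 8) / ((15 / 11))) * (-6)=-39257 / 140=-280.41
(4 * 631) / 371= 2524 / 371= 6.80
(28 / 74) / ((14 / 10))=10 / 37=0.27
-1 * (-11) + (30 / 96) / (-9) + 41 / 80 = 11.48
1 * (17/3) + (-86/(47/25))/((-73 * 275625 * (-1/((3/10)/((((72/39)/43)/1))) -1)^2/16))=87524740677581/15445466594775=5.67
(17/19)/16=17/304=0.06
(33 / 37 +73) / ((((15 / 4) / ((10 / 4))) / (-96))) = -4729.08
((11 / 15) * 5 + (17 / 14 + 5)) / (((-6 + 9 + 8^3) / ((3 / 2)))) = 0.03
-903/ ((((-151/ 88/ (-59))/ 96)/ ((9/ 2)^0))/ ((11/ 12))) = -412577088/ 151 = -2732298.60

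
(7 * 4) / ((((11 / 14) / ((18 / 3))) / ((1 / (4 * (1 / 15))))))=8820 / 11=801.82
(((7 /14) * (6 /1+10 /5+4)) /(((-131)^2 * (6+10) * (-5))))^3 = -27 /323450441233984000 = -0.00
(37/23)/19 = 37/437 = 0.08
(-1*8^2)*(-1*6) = 384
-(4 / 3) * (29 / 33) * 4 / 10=-0.47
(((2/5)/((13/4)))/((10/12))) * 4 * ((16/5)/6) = 512/1625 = 0.32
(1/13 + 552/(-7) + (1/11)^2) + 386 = 3382888/11011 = 307.23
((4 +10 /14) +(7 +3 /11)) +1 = 1000 /77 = 12.99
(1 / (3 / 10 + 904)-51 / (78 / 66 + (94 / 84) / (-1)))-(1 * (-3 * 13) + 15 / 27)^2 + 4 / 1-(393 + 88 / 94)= -2676035694265 / 998374329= -2680.39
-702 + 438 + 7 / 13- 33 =-3854 / 13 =-296.46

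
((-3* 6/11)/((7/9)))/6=-27/77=-0.35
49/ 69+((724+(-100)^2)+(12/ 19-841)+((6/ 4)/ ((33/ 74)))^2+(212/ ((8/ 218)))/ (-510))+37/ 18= 9886.38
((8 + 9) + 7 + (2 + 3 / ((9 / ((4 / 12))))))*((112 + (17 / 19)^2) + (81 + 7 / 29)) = 477384875 / 94221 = 5066.65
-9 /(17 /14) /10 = -63 /85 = -0.74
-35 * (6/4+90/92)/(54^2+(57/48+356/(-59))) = -627760/21068989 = -0.03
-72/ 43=-1.67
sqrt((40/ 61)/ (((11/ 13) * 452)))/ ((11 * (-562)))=-sqrt(9856990)/ 468737786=-0.00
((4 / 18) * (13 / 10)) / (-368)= -13 / 16560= -0.00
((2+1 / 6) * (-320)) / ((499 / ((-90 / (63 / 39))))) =270400 / 3493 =77.41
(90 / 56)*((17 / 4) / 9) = 85 / 112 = 0.76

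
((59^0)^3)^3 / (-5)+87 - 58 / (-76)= 16637 / 190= 87.56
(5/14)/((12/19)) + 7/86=4673/7224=0.65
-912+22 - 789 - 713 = -2392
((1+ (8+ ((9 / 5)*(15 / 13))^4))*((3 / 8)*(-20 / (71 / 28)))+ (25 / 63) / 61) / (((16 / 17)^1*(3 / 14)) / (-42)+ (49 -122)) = 75717842282075 / 67701849145047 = 1.12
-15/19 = -0.79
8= 8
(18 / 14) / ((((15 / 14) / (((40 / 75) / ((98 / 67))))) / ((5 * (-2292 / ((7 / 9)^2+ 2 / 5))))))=-99509472 / 19943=-4989.69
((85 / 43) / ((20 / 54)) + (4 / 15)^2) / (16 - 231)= -104651 / 4160250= -0.03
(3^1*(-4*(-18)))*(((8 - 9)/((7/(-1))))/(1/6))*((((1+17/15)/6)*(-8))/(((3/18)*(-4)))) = 27648/35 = 789.94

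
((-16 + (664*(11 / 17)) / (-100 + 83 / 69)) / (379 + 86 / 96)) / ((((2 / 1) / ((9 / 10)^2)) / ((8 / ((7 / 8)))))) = -2933978112 / 14792651405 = -0.20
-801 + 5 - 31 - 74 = -901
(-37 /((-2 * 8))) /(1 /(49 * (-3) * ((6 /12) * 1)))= -5439 /32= -169.97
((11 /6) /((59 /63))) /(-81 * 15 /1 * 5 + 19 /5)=-0.00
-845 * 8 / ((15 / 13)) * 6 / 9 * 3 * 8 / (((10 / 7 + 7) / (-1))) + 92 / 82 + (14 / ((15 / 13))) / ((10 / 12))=2020569898 / 181425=11137.22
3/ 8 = 0.38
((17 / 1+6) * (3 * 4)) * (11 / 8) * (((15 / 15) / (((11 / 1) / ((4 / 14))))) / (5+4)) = 23 / 21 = 1.10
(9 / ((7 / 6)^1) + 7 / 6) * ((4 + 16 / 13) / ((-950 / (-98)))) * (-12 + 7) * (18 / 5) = -532644 / 6175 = -86.26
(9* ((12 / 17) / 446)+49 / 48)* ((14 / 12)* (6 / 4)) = 1318457 / 727872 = 1.81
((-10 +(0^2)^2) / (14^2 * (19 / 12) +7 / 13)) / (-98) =195 / 594076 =0.00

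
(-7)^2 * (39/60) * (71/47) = 45227/940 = 48.11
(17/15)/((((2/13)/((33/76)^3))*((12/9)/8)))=7942077/2194880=3.62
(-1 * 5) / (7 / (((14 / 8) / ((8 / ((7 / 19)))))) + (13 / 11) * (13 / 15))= -5775 / 101503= -0.06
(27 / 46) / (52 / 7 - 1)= 0.09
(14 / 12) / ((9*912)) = 7 / 49248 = 0.00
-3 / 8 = -0.38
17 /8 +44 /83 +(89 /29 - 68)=-1199185 /19256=-62.28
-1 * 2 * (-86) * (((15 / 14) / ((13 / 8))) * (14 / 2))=10320 / 13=793.85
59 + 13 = 72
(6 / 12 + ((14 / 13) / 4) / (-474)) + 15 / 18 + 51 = 214983 / 4108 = 52.33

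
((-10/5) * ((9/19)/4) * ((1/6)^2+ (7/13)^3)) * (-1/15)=2909/1001832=0.00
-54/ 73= -0.74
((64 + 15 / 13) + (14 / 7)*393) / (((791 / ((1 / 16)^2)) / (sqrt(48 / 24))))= 11065*sqrt(2) / 2632448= 0.01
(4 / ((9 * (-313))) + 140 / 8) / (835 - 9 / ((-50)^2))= 123233750 / 5880462147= 0.02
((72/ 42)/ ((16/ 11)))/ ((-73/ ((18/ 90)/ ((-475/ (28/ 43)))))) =33/ 7455125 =0.00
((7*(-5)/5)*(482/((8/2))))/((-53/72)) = 60732/53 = 1145.89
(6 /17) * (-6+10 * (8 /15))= -4 /17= -0.24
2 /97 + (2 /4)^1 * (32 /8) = 196 /97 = 2.02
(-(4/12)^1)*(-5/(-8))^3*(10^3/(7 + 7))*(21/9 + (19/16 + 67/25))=-664375/18432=-36.04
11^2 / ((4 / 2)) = 121 / 2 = 60.50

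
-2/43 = -0.05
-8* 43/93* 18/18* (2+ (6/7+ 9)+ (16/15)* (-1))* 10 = -779504/1953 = -399.13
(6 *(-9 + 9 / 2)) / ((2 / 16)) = -216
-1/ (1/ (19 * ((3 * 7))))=-399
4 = 4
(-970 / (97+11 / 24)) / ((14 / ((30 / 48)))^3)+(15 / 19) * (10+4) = 11.05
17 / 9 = 1.89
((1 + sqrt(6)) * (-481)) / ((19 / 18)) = -8658 * sqrt(6) / 19-8658 / 19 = -1571.88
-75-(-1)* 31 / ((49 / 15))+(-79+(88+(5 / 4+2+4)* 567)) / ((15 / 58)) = 7773453 / 490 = 15864.19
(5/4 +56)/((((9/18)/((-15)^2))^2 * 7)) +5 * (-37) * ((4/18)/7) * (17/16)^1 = 834701855/504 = 1656154.47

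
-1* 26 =-26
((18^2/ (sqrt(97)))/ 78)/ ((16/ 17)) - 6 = -6 + 459*sqrt(97)/ 10088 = -5.55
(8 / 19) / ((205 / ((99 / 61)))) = 792 / 237595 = 0.00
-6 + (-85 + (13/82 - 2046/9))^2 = 5897108929/60516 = 97447.10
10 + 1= 11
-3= -3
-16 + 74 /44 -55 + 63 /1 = -139 /22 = -6.32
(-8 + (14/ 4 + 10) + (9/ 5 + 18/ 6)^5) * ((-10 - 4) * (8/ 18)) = -446869444/ 28125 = -15888.69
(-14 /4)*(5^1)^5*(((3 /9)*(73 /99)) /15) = -319375 /1782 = -179.22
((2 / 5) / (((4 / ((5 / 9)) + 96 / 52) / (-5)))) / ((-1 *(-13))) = -5 / 294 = -0.02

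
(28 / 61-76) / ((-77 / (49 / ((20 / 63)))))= 508032 / 3355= 151.43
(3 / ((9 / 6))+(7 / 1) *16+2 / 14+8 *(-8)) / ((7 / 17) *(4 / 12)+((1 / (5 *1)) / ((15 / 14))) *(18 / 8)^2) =3580200 / 77273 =46.33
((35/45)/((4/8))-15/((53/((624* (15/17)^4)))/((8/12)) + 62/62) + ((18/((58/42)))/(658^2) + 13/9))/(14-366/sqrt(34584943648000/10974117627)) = -1856711531373897039233016000/2166835060522830603409024021-5420741094474766447860* sqrt(1246683631335)/15167845423659814223863168147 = -1.26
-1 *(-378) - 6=372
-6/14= -3/7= -0.43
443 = 443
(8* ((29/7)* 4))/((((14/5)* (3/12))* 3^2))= 9280/441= 21.04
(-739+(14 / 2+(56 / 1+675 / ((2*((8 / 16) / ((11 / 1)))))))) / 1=6749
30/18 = 5/3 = 1.67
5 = 5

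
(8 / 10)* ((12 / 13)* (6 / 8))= 36 / 65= 0.55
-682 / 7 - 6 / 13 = -8908 / 91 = -97.89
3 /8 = 0.38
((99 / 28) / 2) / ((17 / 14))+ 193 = 13223 / 68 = 194.46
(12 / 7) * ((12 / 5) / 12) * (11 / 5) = 132 / 175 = 0.75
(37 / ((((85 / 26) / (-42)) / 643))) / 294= -618566 / 595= -1039.61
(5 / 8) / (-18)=-5 / 144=-0.03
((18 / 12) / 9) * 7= 7 / 6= 1.17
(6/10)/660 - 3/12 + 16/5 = 1623/550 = 2.95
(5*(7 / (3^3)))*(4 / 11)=140 / 297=0.47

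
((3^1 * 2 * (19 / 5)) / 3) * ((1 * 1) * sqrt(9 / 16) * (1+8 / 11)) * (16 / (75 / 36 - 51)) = -103968 / 32285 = -3.22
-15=-15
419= 419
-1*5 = -5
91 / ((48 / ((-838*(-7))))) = 266903 / 24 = 11120.96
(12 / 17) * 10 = 120 / 17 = 7.06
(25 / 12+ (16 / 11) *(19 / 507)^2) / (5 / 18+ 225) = 23585929 / 2547926810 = 0.01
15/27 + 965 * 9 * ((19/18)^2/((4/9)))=3135365/144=21773.37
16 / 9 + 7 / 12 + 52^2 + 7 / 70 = 2706.46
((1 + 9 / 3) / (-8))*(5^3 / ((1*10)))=-25 / 4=-6.25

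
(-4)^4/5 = 256/5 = 51.20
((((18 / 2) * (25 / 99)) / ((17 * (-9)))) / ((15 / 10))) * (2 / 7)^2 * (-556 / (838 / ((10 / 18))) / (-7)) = -278000 / 6530644197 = -0.00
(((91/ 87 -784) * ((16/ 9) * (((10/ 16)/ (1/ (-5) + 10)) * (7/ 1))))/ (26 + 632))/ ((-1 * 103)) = 243275/ 26533521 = 0.01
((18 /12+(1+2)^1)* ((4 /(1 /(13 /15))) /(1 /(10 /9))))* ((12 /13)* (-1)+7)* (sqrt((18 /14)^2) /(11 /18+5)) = 17064 /707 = 24.14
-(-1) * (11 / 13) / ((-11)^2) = 0.01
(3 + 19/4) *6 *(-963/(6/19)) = -567207/4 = -141801.75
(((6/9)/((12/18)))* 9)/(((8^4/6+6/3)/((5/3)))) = 45/2054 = 0.02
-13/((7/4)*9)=-52/63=-0.83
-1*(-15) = 15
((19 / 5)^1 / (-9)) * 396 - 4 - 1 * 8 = -896 / 5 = -179.20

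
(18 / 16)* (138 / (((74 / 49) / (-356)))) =-2708181 / 74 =-36597.04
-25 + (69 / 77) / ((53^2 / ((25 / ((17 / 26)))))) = -91879675 / 3676981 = -24.99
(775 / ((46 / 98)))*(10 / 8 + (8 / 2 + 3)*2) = 2316475 / 92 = 25179.08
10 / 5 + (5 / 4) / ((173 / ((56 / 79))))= 2.01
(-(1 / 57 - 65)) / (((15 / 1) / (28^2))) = 3396.42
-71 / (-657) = 71 / 657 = 0.11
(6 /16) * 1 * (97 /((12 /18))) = 873 /16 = 54.56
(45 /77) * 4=180 /77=2.34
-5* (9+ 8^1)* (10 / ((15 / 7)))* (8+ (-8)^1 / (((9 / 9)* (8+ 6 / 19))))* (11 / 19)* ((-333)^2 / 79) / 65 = -53803638504 / 1541527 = -34902.82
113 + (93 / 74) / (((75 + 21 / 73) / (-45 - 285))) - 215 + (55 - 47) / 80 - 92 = -67583563 / 338920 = -199.41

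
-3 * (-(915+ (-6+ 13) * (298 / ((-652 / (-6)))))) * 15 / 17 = 6852330 / 2771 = 2472.87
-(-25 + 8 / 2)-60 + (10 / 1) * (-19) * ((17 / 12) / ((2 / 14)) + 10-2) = -20659 / 6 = -3443.17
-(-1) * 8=8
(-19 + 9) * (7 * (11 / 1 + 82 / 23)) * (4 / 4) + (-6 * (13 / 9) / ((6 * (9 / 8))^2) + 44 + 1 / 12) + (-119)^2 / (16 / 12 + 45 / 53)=384911457433 / 69817788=5513.09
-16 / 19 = -0.84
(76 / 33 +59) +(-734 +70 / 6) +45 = -20329 / 33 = -616.03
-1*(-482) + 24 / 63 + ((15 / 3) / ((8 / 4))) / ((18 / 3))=40555 / 84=482.80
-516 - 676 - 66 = -1258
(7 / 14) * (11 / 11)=1 / 2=0.50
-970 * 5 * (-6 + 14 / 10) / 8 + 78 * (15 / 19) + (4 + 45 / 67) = 14537663 / 5092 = 2855.00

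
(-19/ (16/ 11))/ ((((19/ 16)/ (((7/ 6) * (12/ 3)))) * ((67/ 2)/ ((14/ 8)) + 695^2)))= -1078/ 10143927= -0.00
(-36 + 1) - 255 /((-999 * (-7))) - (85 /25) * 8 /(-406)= -11819506 /337995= -34.97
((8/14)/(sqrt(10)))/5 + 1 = 2 * sqrt(10)/175 + 1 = 1.04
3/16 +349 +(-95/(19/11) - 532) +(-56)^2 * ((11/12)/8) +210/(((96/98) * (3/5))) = 7661/16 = 478.81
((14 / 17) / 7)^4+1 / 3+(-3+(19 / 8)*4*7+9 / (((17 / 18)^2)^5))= 964933211316287 / 12095963402694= 79.77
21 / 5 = 4.20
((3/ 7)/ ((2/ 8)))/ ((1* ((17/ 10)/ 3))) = 360/ 119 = 3.03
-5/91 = -0.05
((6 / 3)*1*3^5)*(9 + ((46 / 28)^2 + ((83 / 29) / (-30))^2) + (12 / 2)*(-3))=-3150296739 / 1030225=-3057.87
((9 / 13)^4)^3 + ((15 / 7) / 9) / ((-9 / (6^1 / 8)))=-45318182419193 / 5871117450865212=-0.01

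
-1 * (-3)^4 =-81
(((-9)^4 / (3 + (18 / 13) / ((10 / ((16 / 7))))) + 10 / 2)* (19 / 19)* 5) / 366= 2494000 / 92049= 27.09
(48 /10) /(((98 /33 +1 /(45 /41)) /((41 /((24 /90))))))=365310 /1921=190.17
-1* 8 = -8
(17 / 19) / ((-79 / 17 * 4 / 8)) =-0.39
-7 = -7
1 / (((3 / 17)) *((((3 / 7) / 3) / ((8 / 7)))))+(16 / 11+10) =1874 / 33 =56.79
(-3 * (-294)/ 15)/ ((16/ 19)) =2793/ 40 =69.82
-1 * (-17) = 17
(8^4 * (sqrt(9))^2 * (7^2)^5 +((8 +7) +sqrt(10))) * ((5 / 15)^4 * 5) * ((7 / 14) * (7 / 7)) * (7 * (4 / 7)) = 10 * sqrt(10) / 81 +34710558597170 / 27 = 1285576244340.02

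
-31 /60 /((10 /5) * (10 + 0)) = -31 /1200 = -0.03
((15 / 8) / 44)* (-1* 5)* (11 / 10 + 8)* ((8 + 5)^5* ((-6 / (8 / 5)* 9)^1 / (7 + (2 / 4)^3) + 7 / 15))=41119585871 / 13376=3074131.72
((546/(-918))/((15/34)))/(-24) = 0.06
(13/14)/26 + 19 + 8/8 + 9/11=20.85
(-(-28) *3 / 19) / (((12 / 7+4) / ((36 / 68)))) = 1323 / 3230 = 0.41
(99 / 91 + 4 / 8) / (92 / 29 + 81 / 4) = 16762 / 247247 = 0.07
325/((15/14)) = 910/3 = 303.33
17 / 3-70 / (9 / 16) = -1069 / 9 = -118.78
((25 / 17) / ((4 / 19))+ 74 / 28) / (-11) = -4583 / 5236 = -0.88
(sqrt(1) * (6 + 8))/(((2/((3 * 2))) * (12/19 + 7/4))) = 17.64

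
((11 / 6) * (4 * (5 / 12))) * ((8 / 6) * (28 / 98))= 220 / 189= 1.16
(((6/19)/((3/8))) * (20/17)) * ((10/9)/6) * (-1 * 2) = -3200/8721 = -0.37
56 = 56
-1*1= -1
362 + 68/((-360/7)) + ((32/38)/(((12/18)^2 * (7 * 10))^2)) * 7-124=28331059/119700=236.68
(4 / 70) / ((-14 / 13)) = -13 / 245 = -0.05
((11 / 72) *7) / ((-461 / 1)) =-77 / 33192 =-0.00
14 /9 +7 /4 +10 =479 /36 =13.31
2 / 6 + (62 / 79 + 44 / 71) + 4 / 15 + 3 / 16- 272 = -121068233 / 448720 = -269.81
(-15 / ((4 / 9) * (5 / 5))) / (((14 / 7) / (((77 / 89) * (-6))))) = 31185 / 356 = 87.60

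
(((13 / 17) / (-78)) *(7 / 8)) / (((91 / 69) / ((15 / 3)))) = -115 / 3536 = -0.03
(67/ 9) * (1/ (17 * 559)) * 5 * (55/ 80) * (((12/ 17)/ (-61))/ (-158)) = 3685/ 18684342456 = 0.00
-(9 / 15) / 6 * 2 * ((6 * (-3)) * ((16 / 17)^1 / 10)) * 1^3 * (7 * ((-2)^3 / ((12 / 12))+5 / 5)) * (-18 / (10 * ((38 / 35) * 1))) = 222264 / 8075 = 27.52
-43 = -43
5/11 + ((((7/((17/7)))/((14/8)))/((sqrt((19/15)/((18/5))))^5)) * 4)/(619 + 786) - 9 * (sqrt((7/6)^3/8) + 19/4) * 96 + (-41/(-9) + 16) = -404216/99 - 84 * sqrt(21) + 979776 * sqrt(114)/163827215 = -4467.86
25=25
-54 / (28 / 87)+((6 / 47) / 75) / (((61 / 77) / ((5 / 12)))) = -167.78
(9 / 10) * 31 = 279 / 10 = 27.90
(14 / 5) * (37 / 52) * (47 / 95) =12173 / 12350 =0.99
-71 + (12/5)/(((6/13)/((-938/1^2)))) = -24743/5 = -4948.60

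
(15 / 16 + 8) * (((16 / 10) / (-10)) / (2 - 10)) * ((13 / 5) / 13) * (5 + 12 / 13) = 847 / 4000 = 0.21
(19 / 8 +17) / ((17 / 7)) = 1085 / 136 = 7.98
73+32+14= 119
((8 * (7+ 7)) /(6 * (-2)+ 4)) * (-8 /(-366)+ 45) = -115346 /183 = -630.31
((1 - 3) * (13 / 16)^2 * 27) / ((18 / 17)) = -8619 / 256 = -33.67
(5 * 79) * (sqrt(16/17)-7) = -2765 + 1580 * sqrt(17)/17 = -2381.79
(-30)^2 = 900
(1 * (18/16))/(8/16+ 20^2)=1/356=0.00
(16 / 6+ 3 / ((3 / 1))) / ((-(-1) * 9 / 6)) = 22 / 9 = 2.44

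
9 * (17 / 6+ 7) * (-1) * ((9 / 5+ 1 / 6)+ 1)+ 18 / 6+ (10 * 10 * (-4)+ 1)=-13171 / 20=-658.55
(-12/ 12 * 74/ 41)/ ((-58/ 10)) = 370/ 1189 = 0.31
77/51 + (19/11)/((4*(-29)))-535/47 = -30243359/3058572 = -9.89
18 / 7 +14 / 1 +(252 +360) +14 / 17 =74898 / 119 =629.39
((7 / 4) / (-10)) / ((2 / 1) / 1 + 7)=-7 / 360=-0.02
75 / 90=5 / 6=0.83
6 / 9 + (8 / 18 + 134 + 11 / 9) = 409 / 3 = 136.33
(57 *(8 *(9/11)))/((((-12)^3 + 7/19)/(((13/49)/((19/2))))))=-0.01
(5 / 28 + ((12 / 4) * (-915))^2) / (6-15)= -210980705 / 252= -837225.02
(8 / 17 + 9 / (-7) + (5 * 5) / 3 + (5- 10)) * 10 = 25.18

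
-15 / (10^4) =-3 / 2000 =-0.00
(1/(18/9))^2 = 1/4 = 0.25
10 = 10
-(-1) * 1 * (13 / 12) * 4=13 / 3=4.33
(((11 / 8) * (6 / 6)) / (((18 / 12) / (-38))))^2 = 43681 / 36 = 1213.36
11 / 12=0.92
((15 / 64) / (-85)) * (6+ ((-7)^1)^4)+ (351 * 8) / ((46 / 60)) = 91487037 / 25024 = 3655.97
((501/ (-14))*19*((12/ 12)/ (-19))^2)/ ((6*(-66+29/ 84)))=501/ 104785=0.00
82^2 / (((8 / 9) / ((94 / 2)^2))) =33419961 / 2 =16709980.50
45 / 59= 0.76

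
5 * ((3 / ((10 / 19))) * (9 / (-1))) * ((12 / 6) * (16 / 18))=-456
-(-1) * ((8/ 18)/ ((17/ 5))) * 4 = 80/ 153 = 0.52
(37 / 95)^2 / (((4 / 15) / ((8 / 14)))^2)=12321 / 17689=0.70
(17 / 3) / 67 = 17 / 201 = 0.08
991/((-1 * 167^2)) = -0.04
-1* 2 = -2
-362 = -362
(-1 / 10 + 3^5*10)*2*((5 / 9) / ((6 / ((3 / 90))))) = 24299 / 1620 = 15.00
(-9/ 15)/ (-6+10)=-3/ 20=-0.15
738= 738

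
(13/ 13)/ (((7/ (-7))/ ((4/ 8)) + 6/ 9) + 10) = 3/ 26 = 0.12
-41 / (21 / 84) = -164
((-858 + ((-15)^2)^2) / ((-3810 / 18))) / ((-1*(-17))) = -13.83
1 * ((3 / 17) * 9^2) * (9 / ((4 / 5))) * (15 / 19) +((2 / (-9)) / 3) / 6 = 126.94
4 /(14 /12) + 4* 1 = 52 /7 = 7.43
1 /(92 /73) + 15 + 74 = 8261 /92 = 89.79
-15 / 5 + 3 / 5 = -12 / 5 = -2.40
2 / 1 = 2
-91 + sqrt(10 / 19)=-91 + sqrt(190) / 19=-90.27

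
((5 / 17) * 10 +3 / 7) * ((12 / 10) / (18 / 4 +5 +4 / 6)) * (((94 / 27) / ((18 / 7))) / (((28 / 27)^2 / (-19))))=-9668511 / 1016260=-9.51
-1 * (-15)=15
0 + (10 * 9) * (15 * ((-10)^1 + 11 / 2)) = -6075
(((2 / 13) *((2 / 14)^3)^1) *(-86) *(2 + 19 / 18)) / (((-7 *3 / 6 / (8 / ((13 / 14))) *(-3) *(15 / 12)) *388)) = -0.00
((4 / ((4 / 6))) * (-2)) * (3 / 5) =-36 / 5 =-7.20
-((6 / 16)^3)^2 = -729 / 262144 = -0.00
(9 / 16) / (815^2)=0.00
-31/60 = -0.52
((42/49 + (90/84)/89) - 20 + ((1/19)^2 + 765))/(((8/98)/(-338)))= -396893754257/128516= -3088282.82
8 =8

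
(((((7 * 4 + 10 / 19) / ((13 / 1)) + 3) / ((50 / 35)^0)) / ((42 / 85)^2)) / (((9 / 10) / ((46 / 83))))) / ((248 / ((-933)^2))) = 103105807102625 / 2242153368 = 45985.17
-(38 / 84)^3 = -6859 / 74088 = -0.09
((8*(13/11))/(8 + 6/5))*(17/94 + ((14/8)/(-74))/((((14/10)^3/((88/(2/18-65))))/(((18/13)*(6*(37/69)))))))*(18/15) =280998192/978284461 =0.29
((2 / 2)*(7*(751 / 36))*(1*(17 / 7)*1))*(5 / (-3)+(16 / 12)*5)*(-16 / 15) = -51068 / 27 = -1891.41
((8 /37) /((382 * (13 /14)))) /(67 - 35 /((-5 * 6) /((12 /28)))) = 112 /12402585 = 0.00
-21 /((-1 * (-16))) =-21 /16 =-1.31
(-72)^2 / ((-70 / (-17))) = 44064 / 35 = 1258.97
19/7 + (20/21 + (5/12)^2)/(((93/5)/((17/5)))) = 273743/93744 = 2.92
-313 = -313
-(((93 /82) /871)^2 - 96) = 489705791415 /5101102084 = 96.00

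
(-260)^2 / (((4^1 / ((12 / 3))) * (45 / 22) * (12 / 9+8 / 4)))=29744 / 3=9914.67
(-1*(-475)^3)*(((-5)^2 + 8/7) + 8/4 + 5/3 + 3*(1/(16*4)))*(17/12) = 73108259078125/16128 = 4533002174.98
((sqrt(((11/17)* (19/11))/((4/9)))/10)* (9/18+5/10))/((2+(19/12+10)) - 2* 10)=-9* sqrt(323)/6545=-0.02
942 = 942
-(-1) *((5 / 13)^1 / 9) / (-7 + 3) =-5 / 468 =-0.01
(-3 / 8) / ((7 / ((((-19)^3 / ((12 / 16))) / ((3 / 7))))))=6859 / 6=1143.17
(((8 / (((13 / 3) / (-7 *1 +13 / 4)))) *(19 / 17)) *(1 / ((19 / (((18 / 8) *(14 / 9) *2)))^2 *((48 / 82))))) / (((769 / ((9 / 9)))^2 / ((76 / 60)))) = -2009 / 522763124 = -0.00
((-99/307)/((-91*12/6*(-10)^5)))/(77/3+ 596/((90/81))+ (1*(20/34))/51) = -28611/907620608440000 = -0.00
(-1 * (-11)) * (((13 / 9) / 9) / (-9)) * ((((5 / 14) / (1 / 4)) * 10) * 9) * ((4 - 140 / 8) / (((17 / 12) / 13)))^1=371800 / 119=3124.37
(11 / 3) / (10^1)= 11 / 30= 0.37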